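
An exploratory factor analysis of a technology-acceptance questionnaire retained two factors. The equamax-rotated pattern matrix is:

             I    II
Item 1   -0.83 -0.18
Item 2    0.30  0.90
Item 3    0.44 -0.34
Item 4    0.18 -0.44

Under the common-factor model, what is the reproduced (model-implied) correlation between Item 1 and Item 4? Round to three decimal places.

-0.070

r̂ = Σ λ_i·λ_j across factors = (-0.83)(0.18) + (-0.18)(-0.44)
  = -0.1494 +0.0792 = -0.0702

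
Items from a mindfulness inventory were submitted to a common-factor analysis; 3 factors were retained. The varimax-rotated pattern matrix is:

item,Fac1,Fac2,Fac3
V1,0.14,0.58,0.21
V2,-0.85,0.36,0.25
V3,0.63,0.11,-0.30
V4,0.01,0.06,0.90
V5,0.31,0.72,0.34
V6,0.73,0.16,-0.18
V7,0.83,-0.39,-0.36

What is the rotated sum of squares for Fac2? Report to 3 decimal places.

1.178

SS loadings for Fac2 = 0.58² + 0.36² + 0.11² + 0.06² + 0.72² + 0.16² + (-0.39)² = 0.3364 + 0.1296 + 0.0121 + 0.0036 + 0.5184 + 0.0256 + 0.1521 = 1.1778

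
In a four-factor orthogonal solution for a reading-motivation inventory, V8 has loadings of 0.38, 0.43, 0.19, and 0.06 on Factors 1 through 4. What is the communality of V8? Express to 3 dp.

0.369

h² = 0.38² + 0.43² + 0.19² + 0.06² = 0.1444 + 0.1849 + 0.0361 + 0.0036 = 0.3690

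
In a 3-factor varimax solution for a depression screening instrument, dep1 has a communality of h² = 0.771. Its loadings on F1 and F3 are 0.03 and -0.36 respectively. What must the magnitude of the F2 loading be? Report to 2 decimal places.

0.80

Under orthogonal rotation h² = Σλ², so λ_F2² = h² − (0.1305) = 0.771 − 0.1305 = 0.6405.
|λ| = √0.6405 = 0.8003.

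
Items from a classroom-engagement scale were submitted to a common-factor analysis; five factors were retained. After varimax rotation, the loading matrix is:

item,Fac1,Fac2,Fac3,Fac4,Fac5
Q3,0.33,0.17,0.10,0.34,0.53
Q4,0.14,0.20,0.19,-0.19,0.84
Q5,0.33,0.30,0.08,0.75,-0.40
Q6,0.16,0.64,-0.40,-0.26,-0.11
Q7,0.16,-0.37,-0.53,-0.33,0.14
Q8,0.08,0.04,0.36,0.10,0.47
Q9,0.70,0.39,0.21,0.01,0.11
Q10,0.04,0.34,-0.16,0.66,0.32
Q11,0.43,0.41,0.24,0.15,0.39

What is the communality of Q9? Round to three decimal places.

0.698

h² = 0.70² + 0.39² + 0.21² + 0.01² + 0.11² = 0.4900 + 0.1521 + 0.0441 + 0.0001 + 0.0121 = 0.6984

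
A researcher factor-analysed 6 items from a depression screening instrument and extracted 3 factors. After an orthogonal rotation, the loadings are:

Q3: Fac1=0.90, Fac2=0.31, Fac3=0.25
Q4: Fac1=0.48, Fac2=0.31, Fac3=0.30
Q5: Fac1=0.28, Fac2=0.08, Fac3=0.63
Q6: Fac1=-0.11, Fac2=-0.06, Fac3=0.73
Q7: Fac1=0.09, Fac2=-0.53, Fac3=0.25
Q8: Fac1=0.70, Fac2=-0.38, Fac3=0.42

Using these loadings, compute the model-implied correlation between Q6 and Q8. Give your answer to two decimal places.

r̂ = Σ λ_i·λ_j across factors = (-0.11)(0.70) + (-0.06)(-0.38) + (0.73)(0.42)
  = -0.0770 +0.0228 +0.3066 = 0.2524

0.25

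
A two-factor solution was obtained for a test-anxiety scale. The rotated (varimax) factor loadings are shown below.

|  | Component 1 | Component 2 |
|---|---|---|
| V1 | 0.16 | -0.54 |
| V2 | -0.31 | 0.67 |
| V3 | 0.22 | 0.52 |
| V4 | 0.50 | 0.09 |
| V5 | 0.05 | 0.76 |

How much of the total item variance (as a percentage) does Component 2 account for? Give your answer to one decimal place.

31.9%

SS loadings for Component 2 = (-0.54)² + 0.67² + 0.52² + 0.09² + 0.76² = 1.5966
With 5 standardized items, total variance = 5. Proportion = 1.5966/5 = 0.3193 → 31.93%.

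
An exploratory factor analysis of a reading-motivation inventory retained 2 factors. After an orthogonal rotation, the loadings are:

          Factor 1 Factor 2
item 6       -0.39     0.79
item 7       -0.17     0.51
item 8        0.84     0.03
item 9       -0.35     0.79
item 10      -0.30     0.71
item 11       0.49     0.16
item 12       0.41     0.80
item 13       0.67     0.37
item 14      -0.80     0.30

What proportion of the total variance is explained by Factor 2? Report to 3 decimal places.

SS loadings for Factor 2 = 0.79² + 0.51² + 0.03² + 0.79² + 0.71² + 0.16² + 0.80² + 0.37² + 0.30² = 2.9058
Proportion of variance = 2.9058 / 9 = 0.3229.

0.323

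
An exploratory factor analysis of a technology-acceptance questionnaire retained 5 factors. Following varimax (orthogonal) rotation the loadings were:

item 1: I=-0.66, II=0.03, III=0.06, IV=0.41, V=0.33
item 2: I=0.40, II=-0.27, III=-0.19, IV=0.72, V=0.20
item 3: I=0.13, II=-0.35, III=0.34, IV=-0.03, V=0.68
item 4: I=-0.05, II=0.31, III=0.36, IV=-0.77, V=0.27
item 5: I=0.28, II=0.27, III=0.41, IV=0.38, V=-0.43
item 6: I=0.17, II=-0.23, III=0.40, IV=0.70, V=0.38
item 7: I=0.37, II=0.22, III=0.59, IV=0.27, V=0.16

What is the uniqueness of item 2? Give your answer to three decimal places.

0.173

h² = 0.40² + (-0.27)² + (-0.19)² + 0.72² + 0.20² = 0.1600 + 0.0729 + 0.0361 + 0.5184 + 0.0400 = 0.8274
Uniqueness u² = 1 − h² = 1 − 0.8274 = 0.1726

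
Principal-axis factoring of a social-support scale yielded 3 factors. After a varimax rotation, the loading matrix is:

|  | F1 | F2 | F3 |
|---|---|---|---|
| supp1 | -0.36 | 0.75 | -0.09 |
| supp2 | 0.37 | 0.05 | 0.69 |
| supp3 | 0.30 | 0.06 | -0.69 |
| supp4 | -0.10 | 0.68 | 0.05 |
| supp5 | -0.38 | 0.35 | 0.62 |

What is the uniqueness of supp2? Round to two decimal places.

0.38

h² = 0.37² + 0.05² + 0.69² = 0.1369 + 0.0025 + 0.4761 = 0.6155
Uniqueness u² = 1 − h² = 1 − 0.6155 = 0.3845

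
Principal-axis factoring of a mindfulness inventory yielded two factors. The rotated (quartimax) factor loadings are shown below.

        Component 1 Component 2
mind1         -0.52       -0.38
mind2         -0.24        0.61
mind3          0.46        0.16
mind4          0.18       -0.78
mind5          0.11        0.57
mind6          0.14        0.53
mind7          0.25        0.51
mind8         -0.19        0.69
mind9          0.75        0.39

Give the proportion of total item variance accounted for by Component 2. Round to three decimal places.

SS loadings for Component 2 = (-0.38)² + 0.61² + 0.16² + (-0.78)² + 0.57² + 0.53² + 0.51² + 0.69² + 0.39² = 2.6446
Proportion of variance = 2.6446 / 9 = 0.2938.

0.294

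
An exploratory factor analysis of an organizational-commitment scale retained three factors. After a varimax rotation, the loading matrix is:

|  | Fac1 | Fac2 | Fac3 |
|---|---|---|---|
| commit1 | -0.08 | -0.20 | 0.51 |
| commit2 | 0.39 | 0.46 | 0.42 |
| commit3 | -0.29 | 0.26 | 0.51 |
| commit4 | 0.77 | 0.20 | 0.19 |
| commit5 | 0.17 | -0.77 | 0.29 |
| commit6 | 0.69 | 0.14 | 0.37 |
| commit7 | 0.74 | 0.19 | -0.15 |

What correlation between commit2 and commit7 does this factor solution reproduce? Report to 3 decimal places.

0.313

r̂ = Σ λ_i·λ_j across factors = (0.39)(0.74) + (0.46)(0.19) + (0.42)(-0.15)
  = +0.2886 +0.0874 -0.0630 = 0.3130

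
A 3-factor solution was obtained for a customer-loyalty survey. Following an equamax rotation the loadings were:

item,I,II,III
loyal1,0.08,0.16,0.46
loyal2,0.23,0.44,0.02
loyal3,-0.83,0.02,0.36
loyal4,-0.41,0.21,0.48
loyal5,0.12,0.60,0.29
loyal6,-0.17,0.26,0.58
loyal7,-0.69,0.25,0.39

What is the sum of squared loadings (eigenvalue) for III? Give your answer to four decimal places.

SS loadings for III = 0.46² + 0.02² + 0.36² + 0.48² + 0.29² + 0.58² + 0.39² = 0.2116 + 0.0004 + 0.1296 + 0.2304 + 0.0841 + 0.3364 + 0.1521 = 1.1446

1.1446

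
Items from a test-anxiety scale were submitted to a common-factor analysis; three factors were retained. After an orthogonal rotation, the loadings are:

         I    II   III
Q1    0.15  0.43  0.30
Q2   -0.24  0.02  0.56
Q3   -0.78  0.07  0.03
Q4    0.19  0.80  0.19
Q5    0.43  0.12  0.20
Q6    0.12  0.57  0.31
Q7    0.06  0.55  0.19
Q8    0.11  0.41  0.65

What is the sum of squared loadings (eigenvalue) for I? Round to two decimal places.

SS loadings for I = 0.15² + (-0.24)² + (-0.78)² + 0.19² + 0.43² + 0.12² + 0.06² + 0.11² = 0.0225 + 0.0576 + 0.6084 + 0.0361 + 0.1849 + 0.0144 + 0.0036 + 0.0121 = 0.9396

0.94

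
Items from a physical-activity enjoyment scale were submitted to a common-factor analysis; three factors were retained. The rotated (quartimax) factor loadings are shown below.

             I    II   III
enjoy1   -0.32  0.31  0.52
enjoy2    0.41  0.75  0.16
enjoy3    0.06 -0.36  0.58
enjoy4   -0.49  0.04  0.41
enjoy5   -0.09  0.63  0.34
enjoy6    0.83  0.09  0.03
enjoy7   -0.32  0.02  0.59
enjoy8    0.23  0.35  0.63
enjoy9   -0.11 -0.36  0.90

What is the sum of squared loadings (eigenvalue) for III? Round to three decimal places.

2.472

SS loadings for III = 0.52² + 0.16² + 0.58² + 0.41² + 0.34² + 0.03² + 0.59² + 0.63² + 0.90² = 0.2704 + 0.0256 + 0.3364 + 0.1681 + 0.1156 + 0.0009 + 0.3481 + 0.3969 + 0.8100 = 2.4720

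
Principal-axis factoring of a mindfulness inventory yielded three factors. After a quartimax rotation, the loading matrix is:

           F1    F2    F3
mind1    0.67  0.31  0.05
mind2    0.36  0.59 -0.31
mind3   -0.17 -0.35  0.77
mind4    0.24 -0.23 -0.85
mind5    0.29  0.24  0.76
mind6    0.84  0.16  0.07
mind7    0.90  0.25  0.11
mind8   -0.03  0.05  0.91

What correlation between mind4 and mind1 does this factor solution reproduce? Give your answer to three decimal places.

r̂ = Σ λ_i·λ_j across factors = (0.24)(0.67) + (-0.23)(0.31) + (-0.85)(0.05)
  = +0.1608 -0.0713 -0.0425 = 0.0470

0.047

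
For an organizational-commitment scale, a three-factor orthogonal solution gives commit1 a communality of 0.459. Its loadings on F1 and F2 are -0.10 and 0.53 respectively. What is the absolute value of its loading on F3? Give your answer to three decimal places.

Under orthogonal rotation h² = Σλ², so λ_F3² = h² − (0.2909) = 0.459 − 0.2909 = 0.1681.
|λ| = √0.1681 = 0.4100.

0.410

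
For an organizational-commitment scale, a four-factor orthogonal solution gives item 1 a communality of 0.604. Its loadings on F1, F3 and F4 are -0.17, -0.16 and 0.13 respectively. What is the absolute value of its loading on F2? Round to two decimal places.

Under orthogonal rotation h² = Σλ², so λ_F2² = h² − (0.0714) = 0.604 − 0.0714 = 0.5326.
|λ| = √0.5326 = 0.7298.

0.73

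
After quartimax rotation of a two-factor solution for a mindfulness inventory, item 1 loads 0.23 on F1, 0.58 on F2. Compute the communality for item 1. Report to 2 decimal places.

0.39

h² = 0.23² + 0.58² = 0.0529 + 0.3364 = 0.3893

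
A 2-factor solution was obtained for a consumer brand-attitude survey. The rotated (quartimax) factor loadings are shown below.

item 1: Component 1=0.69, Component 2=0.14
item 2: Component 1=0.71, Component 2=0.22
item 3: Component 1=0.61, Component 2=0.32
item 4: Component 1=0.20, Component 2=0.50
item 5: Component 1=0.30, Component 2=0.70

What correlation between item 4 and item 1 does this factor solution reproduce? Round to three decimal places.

r̂ = Σ λ_i·λ_j across factors = (0.20)(0.69) + (0.50)(0.14)
  = +0.1380 +0.0700 = 0.2080

0.208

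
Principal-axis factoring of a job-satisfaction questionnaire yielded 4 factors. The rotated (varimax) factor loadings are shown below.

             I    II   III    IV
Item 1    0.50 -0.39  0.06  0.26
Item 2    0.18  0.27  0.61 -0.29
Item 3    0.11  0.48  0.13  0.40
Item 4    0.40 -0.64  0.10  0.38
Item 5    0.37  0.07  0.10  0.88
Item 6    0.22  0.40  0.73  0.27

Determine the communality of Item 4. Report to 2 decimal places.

h² = 0.40² + (-0.64)² + 0.10² + 0.38² = 0.1600 + 0.4096 + 0.0100 + 0.1444 = 0.7240

0.72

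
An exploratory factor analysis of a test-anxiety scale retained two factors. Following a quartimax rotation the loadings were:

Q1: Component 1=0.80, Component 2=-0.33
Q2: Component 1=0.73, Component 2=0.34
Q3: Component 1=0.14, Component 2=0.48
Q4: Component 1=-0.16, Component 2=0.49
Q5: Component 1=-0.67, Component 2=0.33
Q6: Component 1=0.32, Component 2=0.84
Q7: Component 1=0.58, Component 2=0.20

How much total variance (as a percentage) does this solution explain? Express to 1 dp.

Communalities: 0.7489, 0.6485, 0.2500, 0.2657, 0.5578, 0.8080, 0.3764; Σh² = 3.6553.
Total variance with 7 standardized items is 7, so the solution explains 3.6553/7 = 0.5222 = 52.22%.

52.2%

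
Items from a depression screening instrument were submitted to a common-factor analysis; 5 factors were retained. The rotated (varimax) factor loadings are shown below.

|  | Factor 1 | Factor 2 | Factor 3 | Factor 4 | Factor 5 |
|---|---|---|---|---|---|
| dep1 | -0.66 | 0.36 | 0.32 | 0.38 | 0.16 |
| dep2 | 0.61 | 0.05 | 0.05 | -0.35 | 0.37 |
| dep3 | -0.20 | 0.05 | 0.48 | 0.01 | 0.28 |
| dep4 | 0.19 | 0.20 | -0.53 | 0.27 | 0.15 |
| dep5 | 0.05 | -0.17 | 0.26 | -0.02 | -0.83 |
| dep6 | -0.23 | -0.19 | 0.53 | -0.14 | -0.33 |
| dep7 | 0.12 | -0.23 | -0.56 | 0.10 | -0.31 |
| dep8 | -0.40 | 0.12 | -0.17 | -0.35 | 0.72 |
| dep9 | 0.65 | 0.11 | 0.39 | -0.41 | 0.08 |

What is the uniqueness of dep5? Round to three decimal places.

0.212

h² = 0.05² + (-0.17)² + 0.26² + (-0.02)² + (-0.83)² = 0.0025 + 0.0289 + 0.0676 + 0.0004 + 0.6889 = 0.7883
Uniqueness u² = 1 − h² = 1 − 0.7883 = 0.2117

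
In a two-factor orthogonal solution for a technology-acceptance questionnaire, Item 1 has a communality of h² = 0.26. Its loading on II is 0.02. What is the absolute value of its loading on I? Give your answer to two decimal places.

Under orthogonal rotation h² = Σλ², so λ_I² = h² − (0.0004) = 0.26 − 0.0004 = 0.2596.
|λ| = √0.2596 = 0.5095.

0.51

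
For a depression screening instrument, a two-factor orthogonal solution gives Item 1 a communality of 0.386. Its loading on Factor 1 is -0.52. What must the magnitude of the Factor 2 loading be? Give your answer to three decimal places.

Under orthogonal rotation h² = Σλ², so λ_Factor 2² = h² − (0.2704) = 0.386 − 0.2704 = 0.1156.
|λ| = √0.1156 = 0.3400.

0.340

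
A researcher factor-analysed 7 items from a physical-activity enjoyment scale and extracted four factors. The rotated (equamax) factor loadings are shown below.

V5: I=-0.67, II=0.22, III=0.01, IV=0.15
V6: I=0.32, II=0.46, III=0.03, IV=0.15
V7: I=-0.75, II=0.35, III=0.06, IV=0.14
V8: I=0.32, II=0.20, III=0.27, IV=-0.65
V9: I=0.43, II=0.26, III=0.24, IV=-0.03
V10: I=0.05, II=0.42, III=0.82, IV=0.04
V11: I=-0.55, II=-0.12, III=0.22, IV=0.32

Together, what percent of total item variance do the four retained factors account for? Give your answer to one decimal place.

SS loadings by factor: 1.7061, 0.6809, 0.8559, 0.5920; total = 3.8349.
Total variance with 7 standardized items is 7, so the solution explains 3.8349/7 = 0.5478 = 54.78%.

54.8%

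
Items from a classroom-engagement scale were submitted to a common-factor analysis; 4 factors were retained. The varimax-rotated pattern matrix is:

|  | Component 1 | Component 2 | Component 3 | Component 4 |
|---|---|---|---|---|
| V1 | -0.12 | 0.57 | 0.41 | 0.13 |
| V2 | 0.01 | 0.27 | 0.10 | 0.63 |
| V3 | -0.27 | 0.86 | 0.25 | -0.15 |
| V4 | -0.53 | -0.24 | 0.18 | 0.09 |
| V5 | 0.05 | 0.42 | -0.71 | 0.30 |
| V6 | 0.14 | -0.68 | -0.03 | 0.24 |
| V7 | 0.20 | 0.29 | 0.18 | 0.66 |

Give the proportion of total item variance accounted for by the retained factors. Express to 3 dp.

Communalities: 0.5243, 0.4799, 0.8975, 0.3790, 0.7730, 0.5405, 0.5921; Σh² = 4.1863.
Total variance with 7 standardized items is 7, so the solution explains 4.1863/7 = 0.5980.

0.598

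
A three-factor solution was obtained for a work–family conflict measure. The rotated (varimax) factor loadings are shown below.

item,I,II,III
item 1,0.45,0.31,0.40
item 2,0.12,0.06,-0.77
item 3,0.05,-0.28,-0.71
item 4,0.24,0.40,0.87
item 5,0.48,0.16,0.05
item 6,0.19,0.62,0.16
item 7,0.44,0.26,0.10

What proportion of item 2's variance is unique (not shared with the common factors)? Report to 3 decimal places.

h² = 0.12² + 0.06² + (-0.77)² = 0.0144 + 0.0036 + 0.5929 = 0.6109
Uniqueness u² = 1 − h² = 1 − 0.6109 = 0.3891

0.389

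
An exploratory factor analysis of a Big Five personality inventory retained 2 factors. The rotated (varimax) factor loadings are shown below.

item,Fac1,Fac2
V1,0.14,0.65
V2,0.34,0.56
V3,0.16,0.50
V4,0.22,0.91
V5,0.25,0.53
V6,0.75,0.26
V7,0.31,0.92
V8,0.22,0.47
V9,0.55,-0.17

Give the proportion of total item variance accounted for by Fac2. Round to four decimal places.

SS loadings for Fac2 = 0.65² + 0.56² + 0.50² + 0.91² + 0.53² + 0.26² + 0.92² + 0.47² + (-0.17)² = 3.2589
Proportion of variance = 3.2589 / 9 = 0.3621.

0.3621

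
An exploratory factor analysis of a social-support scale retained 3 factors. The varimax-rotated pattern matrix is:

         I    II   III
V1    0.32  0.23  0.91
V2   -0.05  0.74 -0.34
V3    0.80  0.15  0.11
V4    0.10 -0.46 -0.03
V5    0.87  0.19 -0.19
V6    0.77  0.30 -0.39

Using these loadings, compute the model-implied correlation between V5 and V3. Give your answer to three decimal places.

r̂ = Σ λ_i·λ_j across factors = (0.87)(0.80) + (0.19)(0.15) + (-0.19)(0.11)
  = +0.6960 +0.0285 -0.0209 = 0.7036

0.704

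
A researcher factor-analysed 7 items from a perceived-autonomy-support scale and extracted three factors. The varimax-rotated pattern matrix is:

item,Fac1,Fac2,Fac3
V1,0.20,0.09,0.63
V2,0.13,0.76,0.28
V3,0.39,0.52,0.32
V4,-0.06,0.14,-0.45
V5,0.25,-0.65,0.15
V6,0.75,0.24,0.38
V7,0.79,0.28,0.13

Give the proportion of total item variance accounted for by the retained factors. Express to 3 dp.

SS loadings by factor: 1.4617, 1.4342, 0.9640; total = 3.8599.
Total variance with 7 standardized items is 7, so the solution explains 3.8599/7 = 0.5514.

0.551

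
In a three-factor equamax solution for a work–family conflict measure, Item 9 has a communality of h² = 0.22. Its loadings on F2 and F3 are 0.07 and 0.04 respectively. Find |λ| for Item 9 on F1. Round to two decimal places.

0.46

Under orthogonal rotation h² = Σλ², so λ_F1² = h² − (0.0065) = 0.22 − 0.0065 = 0.2135.
|λ| = √0.2135 = 0.4621.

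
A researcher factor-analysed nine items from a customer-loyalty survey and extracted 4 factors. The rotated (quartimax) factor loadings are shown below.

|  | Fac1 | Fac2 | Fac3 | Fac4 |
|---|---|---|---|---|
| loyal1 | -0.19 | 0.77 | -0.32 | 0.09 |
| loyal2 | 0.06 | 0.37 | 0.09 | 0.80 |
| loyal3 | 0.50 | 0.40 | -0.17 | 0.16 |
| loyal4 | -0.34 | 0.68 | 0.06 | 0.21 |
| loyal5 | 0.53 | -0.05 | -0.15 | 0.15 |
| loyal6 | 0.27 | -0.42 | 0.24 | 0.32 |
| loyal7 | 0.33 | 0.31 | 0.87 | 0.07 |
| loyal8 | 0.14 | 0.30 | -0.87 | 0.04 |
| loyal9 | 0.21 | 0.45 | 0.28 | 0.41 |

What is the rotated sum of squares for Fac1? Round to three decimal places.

0.932

SS loadings for Fac1 = (-0.19)² + 0.06² + 0.50² + (-0.34)² + 0.53² + 0.27² + 0.33² + 0.14² + 0.21² = 0.0361 + 0.0036 + 0.2500 + 0.1156 + 0.2809 + 0.0729 + 0.1089 + 0.0196 + 0.0441 = 0.9317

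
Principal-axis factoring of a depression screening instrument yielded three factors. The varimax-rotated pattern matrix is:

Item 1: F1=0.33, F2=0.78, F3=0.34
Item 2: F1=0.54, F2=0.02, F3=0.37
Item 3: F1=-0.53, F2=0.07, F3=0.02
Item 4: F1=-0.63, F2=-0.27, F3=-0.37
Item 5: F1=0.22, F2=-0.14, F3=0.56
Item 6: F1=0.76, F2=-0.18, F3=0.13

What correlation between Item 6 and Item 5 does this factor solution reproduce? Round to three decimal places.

0.265

r̂ = Σ λ_i·λ_j across factors = (0.76)(0.22) + (-0.18)(-0.14) + (0.13)(0.56)
  = +0.1672 +0.0252 +0.0728 = 0.2652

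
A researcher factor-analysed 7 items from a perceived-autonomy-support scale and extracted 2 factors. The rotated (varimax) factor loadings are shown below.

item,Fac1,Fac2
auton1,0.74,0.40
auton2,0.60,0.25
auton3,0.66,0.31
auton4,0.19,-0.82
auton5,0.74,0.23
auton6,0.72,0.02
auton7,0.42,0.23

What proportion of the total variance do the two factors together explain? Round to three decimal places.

SS loadings by factor: 2.6217, 1.0972; total = 3.7189.
Total variance with 7 standardized items is 7, so the solution explains 3.7189/7 = 0.5313.

0.531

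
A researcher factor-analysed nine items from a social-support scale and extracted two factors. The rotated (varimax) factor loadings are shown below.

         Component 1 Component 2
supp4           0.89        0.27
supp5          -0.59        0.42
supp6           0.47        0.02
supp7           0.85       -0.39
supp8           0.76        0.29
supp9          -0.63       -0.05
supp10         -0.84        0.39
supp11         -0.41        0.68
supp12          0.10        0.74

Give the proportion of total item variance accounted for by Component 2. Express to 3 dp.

SS loadings for Component 2 = 0.27² + 0.42² + 0.02² + (-0.39)² + 0.29² + (-0.05)² + 0.39² + 0.68² + 0.74² = 1.6505
Proportion of variance = 1.6505 / 9 = 0.1834.

0.183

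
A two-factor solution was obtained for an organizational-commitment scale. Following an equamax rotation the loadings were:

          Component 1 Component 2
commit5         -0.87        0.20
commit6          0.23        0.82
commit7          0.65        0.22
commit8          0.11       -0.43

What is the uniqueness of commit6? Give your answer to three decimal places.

h² = 0.23² + 0.82² = 0.0529 + 0.6724 = 0.7253
Uniqueness u² = 1 − h² = 1 − 0.7253 = 0.2747

0.275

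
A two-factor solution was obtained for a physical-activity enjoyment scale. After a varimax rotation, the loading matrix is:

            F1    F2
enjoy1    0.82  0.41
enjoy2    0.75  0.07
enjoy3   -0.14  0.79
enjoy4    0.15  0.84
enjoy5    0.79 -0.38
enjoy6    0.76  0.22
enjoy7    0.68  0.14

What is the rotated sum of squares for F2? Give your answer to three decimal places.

1.715

SS loadings for F2 = 0.41² + 0.07² + 0.79² + 0.84² + (-0.38)² + 0.22² + 0.14² = 0.1681 + 0.0049 + 0.6241 + 0.7056 + 0.1444 + 0.0484 + 0.0196 = 1.7151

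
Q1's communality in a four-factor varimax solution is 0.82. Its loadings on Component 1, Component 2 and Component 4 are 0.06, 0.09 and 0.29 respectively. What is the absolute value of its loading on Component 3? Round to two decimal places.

Under orthogonal rotation h² = Σλ², so λ_Component 3² = h² − (0.0958) = 0.82 − 0.0958 = 0.7242.
|λ| = √0.7242 = 0.8510.

0.85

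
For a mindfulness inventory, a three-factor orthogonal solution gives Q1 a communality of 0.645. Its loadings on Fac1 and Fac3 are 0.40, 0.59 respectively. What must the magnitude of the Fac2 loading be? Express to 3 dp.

Under orthogonal rotation h² = Σλ², so λ_Fac2² = h² − (0.5081) = 0.645 − 0.5081 = 0.1369.
|λ| = √0.1369 = 0.3700.

0.370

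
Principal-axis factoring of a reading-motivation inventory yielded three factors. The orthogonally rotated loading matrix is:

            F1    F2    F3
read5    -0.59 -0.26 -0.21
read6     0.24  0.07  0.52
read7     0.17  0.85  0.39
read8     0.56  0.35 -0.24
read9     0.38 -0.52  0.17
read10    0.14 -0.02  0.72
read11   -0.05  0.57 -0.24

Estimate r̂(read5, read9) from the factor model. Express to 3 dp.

r̂ = Σ λ_i·λ_j across factors = (-0.59)(0.38) + (-0.26)(-0.52) + (-0.21)(0.17)
  = -0.2242 +0.1352 -0.0357 = -0.1247

-0.125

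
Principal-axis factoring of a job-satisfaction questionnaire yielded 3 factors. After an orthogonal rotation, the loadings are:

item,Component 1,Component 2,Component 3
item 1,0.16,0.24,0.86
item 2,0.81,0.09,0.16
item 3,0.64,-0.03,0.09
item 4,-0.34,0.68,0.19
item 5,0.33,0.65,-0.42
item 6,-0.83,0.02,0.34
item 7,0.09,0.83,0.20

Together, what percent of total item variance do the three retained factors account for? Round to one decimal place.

68.5%

SS loadings by factor: 2.0128, 1.6408, 1.1414; total = 4.7950.
Total variance with 7 standardized items is 7, so the solution explains 4.7950/7 = 0.6850 = 68.50%.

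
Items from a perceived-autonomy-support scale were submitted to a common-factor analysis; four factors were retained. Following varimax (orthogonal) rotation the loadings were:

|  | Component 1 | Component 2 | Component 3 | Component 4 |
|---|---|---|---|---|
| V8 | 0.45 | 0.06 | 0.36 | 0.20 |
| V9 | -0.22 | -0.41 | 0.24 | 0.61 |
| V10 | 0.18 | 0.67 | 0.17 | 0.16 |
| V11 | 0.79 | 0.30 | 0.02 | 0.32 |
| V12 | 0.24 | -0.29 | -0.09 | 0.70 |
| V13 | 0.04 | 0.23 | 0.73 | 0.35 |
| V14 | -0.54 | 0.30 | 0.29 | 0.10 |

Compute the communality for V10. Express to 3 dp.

0.536

h² = 0.18² + 0.67² + 0.17² + 0.16² = 0.0324 + 0.4489 + 0.0289 + 0.0256 = 0.5358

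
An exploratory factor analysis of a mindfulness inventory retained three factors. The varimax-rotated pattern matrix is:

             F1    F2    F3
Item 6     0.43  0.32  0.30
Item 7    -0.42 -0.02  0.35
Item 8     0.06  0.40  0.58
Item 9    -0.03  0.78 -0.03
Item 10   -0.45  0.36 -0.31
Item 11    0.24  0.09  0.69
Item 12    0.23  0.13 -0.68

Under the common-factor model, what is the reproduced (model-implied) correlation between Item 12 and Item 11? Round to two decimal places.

-0.40

r̂ = Σ λ_i·λ_j across factors = (0.23)(0.24) + (0.13)(0.09) + (-0.68)(0.69)
  = +0.0552 +0.0117 -0.4692 = -0.4023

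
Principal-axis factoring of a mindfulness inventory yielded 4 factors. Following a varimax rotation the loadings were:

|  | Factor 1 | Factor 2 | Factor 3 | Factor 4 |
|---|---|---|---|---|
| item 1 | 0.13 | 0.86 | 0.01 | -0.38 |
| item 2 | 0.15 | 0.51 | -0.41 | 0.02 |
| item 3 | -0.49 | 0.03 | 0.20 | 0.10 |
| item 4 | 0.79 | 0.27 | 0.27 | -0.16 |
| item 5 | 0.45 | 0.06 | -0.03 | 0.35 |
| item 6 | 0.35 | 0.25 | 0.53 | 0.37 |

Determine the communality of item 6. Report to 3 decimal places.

0.603

h² = 0.35² + 0.25² + 0.53² + 0.37² = 0.1225 + 0.0625 + 0.2809 + 0.1369 = 0.6028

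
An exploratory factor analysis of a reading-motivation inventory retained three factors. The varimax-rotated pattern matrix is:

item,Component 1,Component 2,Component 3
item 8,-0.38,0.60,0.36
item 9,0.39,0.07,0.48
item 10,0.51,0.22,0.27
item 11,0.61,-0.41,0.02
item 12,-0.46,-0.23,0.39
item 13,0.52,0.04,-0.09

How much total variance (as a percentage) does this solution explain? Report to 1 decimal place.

SS loadings by factor: 1.4107, 0.6359, 0.5935; total = 2.6401.
Total variance with 6 standardized items is 6, so the solution explains 2.6401/6 = 0.4400 = 44.00%.

44.0%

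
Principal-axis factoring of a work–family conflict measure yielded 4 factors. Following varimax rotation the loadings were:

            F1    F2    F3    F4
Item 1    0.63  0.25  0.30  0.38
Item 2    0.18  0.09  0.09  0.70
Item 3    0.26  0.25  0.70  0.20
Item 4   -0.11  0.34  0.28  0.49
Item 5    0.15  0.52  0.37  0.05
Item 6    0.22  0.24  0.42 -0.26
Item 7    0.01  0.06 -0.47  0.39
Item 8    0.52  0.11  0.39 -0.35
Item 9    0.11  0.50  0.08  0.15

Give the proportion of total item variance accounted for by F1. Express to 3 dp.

SS loadings for F1 = 0.63² + 0.18² + 0.26² + (-0.11)² + 0.15² + 0.22² + 0.01² + 0.52² + 0.11² = 0.8625
Proportion of variance = 0.8625 / 9 = 0.0958.

0.096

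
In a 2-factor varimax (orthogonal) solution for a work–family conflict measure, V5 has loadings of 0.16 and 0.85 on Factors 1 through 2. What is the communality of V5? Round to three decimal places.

0.748

h² = 0.16² + 0.85² = 0.0256 + 0.7225 = 0.7481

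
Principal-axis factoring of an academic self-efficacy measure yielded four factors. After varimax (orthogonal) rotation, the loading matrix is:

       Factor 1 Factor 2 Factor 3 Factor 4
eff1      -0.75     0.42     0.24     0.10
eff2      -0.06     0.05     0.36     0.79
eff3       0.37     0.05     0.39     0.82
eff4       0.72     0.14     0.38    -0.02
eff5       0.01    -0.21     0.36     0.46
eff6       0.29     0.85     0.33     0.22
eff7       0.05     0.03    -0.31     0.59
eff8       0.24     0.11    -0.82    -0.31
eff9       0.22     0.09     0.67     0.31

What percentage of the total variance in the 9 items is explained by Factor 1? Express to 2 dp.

SS loadings for Factor 1 = (-0.75)² + (-0.06)² + 0.37² + 0.72² + 0.01² + 0.29² + 0.05² + 0.24² + 0.22² = 1.4141
With 9 standardized items, total variance = 9. Proportion = 1.4141/9 = 0.1571 → 15.71%.

15.71%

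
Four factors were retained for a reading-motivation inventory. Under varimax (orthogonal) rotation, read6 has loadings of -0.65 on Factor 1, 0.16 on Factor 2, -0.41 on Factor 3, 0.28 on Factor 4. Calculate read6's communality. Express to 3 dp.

h² = (-0.65)² + 0.16² + (-0.41)² + 0.28² = 0.4225 + 0.0256 + 0.1681 + 0.0784 = 0.6946

0.695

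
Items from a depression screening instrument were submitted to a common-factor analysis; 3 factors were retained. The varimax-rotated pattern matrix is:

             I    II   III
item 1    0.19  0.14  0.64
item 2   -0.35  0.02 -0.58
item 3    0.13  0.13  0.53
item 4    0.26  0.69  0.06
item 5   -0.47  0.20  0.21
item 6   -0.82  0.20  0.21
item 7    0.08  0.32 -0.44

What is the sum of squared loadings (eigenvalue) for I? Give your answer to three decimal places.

SS loadings for I = 0.19² + (-0.35)² + 0.13² + 0.26² + (-0.47)² + (-0.82)² + 0.08² = 0.0361 + 0.1225 + 0.0169 + 0.0676 + 0.2209 + 0.6724 + 0.0064 = 1.1428

1.143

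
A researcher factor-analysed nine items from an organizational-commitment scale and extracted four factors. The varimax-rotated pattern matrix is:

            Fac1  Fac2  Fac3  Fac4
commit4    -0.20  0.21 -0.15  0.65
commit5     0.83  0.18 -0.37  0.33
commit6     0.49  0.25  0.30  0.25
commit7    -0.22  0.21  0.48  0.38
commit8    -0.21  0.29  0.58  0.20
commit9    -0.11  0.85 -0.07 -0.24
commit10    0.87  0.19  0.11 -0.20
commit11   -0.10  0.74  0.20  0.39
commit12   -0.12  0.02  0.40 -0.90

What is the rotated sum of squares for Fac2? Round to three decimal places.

1.574

SS loadings for Fac2 = 0.21² + 0.18² + 0.25² + 0.21² + 0.29² + 0.85² + 0.19² + 0.74² + 0.02² = 0.0441 + 0.0324 + 0.0625 + 0.0441 + 0.0841 + 0.7225 + 0.0361 + 0.5476 + 0.0004 = 1.5738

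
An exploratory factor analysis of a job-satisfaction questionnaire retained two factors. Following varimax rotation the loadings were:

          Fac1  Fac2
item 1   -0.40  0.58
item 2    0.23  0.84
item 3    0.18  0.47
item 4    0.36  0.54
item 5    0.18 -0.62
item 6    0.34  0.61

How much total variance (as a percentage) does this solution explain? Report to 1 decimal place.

Communalities: 0.4964, 0.7585, 0.2533, 0.4212, 0.4168, 0.4877; Σh² = 2.8339.
Total variance with 6 standardized items is 6, so the solution explains 2.8339/6 = 0.4723 = 47.23%.

47.2%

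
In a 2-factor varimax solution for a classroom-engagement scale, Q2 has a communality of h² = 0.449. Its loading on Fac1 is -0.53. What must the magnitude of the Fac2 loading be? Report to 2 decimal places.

Under orthogonal rotation h² = Σλ², so λ_Fac2² = h² − (0.2809) = 0.449 − 0.2809 = 0.1681.
|λ| = √0.1681 = 0.4100.

0.41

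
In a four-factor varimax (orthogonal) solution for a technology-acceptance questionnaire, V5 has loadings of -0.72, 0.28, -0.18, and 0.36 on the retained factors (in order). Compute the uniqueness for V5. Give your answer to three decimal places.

0.241

h² = (-0.72)² + 0.28² + (-0.18)² + 0.36² = 0.5184 + 0.0784 + 0.0324 + 0.1296 = 0.7588
Uniqueness u² = 1 − h² = 1 − 0.7588 = 0.2412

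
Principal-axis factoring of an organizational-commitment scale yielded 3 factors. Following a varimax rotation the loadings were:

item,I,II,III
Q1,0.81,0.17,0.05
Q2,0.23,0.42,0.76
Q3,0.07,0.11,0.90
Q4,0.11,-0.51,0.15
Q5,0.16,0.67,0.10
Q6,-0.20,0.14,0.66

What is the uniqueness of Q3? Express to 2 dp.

0.17

h² = 0.07² + 0.11² + 0.90² = 0.0049 + 0.0121 + 0.8100 = 0.8270
Uniqueness u² = 1 − h² = 1 − 0.8270 = 0.1730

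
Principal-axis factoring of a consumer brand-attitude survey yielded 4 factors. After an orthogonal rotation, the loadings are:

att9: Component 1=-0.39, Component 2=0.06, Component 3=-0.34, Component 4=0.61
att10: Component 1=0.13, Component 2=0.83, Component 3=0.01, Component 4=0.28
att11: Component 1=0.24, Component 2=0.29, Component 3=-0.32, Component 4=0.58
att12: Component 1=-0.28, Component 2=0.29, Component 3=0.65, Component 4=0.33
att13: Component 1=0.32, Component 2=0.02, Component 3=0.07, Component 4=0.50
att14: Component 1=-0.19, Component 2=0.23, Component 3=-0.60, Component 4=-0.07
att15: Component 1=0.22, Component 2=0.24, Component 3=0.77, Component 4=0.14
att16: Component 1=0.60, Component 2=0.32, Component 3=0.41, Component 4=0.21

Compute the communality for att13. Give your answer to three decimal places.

h² = 0.32² + 0.02² + 0.07² + 0.50² = 0.1024 + 0.0004 + 0.0049 + 0.2500 = 0.3577

0.358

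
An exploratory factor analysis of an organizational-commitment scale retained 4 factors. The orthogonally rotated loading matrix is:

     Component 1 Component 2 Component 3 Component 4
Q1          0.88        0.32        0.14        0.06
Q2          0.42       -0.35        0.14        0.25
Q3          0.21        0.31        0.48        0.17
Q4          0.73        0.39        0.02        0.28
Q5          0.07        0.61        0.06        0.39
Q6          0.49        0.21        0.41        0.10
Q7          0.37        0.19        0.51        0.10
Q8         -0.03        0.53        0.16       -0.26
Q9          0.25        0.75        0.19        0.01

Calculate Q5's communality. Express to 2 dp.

0.53

h² = 0.07² + 0.61² + 0.06² + 0.39² = 0.0049 + 0.3721 + 0.0036 + 0.1521 = 0.5327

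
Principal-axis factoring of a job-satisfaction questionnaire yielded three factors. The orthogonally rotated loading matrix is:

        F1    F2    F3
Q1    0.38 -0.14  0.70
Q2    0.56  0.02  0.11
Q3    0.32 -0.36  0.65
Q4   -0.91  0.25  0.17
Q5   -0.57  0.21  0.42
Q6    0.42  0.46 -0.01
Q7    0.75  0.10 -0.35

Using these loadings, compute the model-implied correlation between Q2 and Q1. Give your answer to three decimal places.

0.287

r̂ = Σ λ_i·λ_j across factors = (0.56)(0.38) + (0.02)(-0.14) + (0.11)(0.70)
  = +0.2128 -0.0028 +0.0770 = 0.2870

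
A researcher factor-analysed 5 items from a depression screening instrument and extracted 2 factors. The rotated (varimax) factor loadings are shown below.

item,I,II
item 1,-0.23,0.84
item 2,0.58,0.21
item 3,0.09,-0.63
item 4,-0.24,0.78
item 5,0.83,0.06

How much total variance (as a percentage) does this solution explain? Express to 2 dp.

58.05%

SS loadings by factor: 1.1439, 1.7586; total = 2.9025.
Total variance with 5 standardized items is 5, so the solution explains 2.9025/5 = 0.5805 = 58.05%.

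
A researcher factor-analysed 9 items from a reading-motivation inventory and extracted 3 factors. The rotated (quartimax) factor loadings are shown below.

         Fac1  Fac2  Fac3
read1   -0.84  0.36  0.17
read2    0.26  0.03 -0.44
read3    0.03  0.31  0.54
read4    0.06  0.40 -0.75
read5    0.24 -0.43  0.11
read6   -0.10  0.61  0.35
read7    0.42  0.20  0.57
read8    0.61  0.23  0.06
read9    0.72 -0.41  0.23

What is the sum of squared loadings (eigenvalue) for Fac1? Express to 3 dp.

SS loadings for Fac1 = (-0.84)² + 0.26² + 0.03² + 0.06² + 0.24² + (-0.10)² + 0.42² + 0.61² + 0.72² = 0.7056 + 0.0676 + 0.0009 + 0.0036 + 0.0576 + 0.0100 + 0.1764 + 0.3721 + 0.5184 = 1.9122

1.912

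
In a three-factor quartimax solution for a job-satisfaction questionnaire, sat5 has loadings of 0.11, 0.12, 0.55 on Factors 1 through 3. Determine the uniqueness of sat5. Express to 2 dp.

h² = 0.11² + 0.12² + 0.55² = 0.0121 + 0.0144 + 0.3025 = 0.3290
Uniqueness u² = 1 − h² = 1 − 0.3290 = 0.6710

0.67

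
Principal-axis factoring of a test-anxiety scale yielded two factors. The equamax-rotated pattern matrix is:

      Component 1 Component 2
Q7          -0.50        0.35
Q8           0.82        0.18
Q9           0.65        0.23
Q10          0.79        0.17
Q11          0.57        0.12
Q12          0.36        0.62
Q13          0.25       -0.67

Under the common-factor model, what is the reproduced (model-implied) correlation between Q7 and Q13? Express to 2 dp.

r̂ = Σ λ_i·λ_j across factors = (-0.50)(0.25) + (0.35)(-0.67)
  = -0.1250 -0.2345 = -0.3595

-0.36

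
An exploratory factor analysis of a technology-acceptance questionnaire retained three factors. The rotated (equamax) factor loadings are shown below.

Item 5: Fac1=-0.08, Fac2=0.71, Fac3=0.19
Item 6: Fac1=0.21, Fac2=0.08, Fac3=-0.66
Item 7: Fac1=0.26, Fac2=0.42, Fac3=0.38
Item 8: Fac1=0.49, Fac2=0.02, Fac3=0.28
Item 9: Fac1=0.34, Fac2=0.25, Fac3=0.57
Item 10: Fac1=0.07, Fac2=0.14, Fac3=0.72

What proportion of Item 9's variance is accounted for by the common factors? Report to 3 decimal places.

0.503

h² = 0.34² + 0.25² + 0.57² = 0.1156 + 0.0625 + 0.3249 = 0.5030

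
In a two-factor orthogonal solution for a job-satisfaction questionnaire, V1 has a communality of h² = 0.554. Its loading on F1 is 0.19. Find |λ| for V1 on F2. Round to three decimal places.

Under orthogonal rotation h² = Σλ², so λ_F2² = h² − (0.0361) = 0.554 − 0.0361 = 0.5179.
|λ| = √0.5179 = 0.7197.

0.720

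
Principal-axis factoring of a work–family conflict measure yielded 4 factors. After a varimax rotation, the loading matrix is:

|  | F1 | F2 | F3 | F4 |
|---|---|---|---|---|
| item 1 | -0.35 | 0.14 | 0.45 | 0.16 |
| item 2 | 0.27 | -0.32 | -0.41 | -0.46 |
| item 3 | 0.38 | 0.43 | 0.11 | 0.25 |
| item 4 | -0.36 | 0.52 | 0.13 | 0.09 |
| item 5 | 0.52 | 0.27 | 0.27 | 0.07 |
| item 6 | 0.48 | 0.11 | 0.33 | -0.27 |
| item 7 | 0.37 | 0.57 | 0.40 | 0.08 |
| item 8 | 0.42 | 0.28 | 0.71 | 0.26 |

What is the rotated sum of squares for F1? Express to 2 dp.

1.28

SS loadings for F1 = (-0.35)² + 0.27² + 0.38² + (-0.36)² + 0.52² + 0.48² + 0.37² + 0.42² = 0.1225 + 0.0729 + 0.1444 + 0.1296 + 0.2704 + 0.2304 + 0.1369 + 0.1764 = 1.2835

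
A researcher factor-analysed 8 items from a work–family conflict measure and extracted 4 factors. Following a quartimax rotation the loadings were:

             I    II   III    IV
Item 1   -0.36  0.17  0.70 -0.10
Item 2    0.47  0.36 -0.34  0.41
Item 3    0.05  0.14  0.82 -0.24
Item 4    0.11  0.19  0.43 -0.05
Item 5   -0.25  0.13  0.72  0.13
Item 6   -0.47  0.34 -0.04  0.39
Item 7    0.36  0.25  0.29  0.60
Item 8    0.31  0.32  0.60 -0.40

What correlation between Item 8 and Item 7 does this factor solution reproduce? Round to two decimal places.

0.13

r̂ = Σ λ_i·λ_j across factors = (0.31)(0.36) + (0.32)(0.25) + (0.60)(0.29) + (-0.40)(0.60)
  = +0.1116 +0.0800 +0.1740 -0.2400 = 0.1256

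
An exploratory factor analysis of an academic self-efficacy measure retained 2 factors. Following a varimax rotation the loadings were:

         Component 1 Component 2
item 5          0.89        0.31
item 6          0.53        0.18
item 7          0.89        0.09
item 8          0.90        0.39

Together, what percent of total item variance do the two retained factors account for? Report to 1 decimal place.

74.1%

Communalities: 0.8882, 0.3133, 0.8002, 0.9621; Σh² = 2.9638.
Total variance with 4 standardized items is 4, so the solution explains 2.9638/4 = 0.7409 = 74.09%.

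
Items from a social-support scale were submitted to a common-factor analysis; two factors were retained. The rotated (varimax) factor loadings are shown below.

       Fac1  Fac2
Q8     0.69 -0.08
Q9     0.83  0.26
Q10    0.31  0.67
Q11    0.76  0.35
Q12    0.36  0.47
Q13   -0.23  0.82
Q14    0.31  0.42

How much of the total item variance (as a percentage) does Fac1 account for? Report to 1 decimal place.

30.2%

SS loadings for Fac1 = 0.69² + 0.83² + 0.31² + 0.76² + 0.36² + (-0.23)² + 0.31² = 2.1173
With 7 standardized items, total variance = 7. Proportion = 2.1173/7 = 0.3025 → 30.25%.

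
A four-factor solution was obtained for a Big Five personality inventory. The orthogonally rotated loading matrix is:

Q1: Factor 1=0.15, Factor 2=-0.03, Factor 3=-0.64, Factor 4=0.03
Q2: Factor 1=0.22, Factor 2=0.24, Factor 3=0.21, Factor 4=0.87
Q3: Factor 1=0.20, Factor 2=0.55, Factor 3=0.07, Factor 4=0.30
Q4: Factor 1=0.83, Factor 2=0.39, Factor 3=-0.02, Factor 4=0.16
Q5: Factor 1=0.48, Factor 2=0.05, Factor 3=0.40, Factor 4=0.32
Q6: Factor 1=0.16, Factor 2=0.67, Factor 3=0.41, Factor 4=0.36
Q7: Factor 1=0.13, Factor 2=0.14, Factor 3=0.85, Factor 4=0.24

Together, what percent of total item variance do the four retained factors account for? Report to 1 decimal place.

67.6%

SS loadings by factor: 1.0727, 0.9841, 1.5096, 1.1630; total = 4.7294.
Total variance with 7 standardized items is 7, so the solution explains 4.7294/7 = 0.6756 = 67.56%.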